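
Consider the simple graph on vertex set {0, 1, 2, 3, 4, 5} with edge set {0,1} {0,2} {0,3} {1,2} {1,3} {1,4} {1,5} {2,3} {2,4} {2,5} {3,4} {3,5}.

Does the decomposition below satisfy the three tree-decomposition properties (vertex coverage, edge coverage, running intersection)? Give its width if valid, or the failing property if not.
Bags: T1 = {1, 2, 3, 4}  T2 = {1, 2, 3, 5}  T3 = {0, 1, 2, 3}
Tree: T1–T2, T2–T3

Yes; width 3.

Every vertex of G appears in some bag (union = {0, 1, 2, 3, 4, 5}); every edge is covered by a bag; and for each vertex v the set of bags containing v is connected in the bag tree. The decomposition is therefore valid. The largest bag has 4 vertices, so the width is 3.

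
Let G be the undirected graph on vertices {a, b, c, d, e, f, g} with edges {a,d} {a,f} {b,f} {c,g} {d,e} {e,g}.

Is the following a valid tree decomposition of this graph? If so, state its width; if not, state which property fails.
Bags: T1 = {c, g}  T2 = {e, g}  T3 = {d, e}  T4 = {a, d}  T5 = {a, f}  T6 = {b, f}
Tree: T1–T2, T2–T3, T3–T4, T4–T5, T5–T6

Yes; width 1.

Every vertex of G appears in some bag (union = {a, b, c, d, e, f, g}); every edge is covered by a bag; and for each vertex v the set of bags containing v is connected in the bag tree. The decomposition is therefore valid. The largest bag has 2 vertices, so the width is 1.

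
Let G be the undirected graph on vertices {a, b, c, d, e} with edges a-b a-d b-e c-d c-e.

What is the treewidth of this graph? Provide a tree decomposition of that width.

Every bag has size at most 3, so the width is 3 − 1 = 2 and tw(G) ≤ 2. For the lower bound, G contains the cycle d–c–e–b–a–d, so G is not a forest; only forests have treewidth ≤ 1, hence tw(G) ≥ 2. Therefore the treewidth is 2.

Treewidth 2.
One optimal decomposition is:
Bags: B1 = {c, d, e}  B2 = {b, d, e}  B3 = {a, b, d}
Tree: B1–B2, B2–B3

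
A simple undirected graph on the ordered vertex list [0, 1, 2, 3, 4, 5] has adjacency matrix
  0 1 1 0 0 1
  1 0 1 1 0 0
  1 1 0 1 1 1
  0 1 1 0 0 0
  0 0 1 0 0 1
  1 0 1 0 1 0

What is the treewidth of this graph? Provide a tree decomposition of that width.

The largest bag has 3 vertices, giving width 2; this decomposition certifies tw(G) ≤ 2. Conversely, {0, 1, 2} is a clique of size 3, and the vertices of any clique must share a bag in every tree decomposition; so some bag has ≥ 3 vertices and tw(G) ≥ 2. The upper and lower bounds meet at 2, so that is the treewidth.

Treewidth 2.
One optimal decomposition is:
Bags: B1 = {0, 2, 5}  B2 = {0, 1, 2}  B3 = {1, 2, 3}  B4 = {2, 4, 5}
Tree: B1–B2, B2–B3, B1–B4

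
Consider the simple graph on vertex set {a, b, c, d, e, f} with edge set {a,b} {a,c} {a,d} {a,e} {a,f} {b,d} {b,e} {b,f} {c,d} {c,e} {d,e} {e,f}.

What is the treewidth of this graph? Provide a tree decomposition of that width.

Each bag holds 4 vertices, so the decomposition has width 3, which upper-bounds the treewidth. For the lower bound, the 4 vertices {a, c, d, e} are pairwise adjacent, and any tree decomposition puts a clique entirely inside one bag — forcing width ≥ 3. Combining the bounds, tw(G) = 3.

Treewidth 3.
Bags: B1 = {a, c, d, e}  B2 = {a, b, d, e}  B3 = {a, b, e, f}
Tree: B1–B2, B2–B3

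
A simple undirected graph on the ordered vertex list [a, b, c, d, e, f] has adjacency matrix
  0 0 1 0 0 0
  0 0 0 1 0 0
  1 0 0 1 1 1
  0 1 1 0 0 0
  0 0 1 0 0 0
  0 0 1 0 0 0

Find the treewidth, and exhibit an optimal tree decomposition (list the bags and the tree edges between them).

Treewidth 1.
One such decomposition:
Bags: B1 = {c, d}  B2 = {c, f}  B3 = {c, e}  B4 = {b, d}  B5 = {a, c}
Tree: B1–B2, B2–B3, B1–B4, B1–B5

Every bag has size at most 2, so the width is 2 − 1 = 1 and tw(G) ≤ 1. Any graph with an edge has treewidth ≥ 1, and G has the edge c–d. Combining the bounds, tw(G) = 1.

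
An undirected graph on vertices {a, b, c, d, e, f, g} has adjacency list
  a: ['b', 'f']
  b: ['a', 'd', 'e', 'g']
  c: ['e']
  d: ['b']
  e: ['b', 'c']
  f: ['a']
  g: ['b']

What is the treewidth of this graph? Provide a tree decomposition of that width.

Treewidth 1.
Bags: B1 = {a, b}  B2 = {a, f}  B3 = {b, d}  B4 = {b, g}  B5 = {b, e}  B6 = {c, e}
Tree: B1–B2, B1–B3, B1–B4, B4–B5, B5–B6

Every bag has size at most 2, so the width is 2 − 1 = 1 and tw(G) ≤ 1. G has an edge, so its treewidth is at least 1. Combining the bounds, tw(G) = 1.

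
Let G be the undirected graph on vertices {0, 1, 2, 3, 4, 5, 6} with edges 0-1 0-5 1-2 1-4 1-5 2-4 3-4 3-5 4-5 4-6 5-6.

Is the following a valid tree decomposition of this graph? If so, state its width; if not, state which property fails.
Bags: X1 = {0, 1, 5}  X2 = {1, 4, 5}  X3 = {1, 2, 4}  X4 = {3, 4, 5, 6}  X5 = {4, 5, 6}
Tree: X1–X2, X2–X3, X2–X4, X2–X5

No — bags containing vertex 6 are not connected in the tree.

A tree decomposition must satisfy three properties: every vertex lies in some bag; for every edge, both endpoints lie together in some bag; and for every vertex, the bags containing it form a connected subtree. Here bags containing vertex 6 are not connected in the tree, so the decomposition is invalid.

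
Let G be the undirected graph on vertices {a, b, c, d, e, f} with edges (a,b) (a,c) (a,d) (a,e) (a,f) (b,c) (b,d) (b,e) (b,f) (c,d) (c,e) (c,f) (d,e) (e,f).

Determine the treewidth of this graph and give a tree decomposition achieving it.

Treewidth 4.
Bags: B1 = {a, b, c, d, e}  B2 = {a, b, c, e, f}
Tree: B1–B2

Every bag has size at most 5, so the width is 5 − 1 = 4 and tw(G) ≤ 4. On the other hand G contains the 5-clique {a, b, c, d, e}. A clique must lie in a single bag of any decomposition, so no decomposition can have width below 4. Combining the bounds, tw(G) = 4.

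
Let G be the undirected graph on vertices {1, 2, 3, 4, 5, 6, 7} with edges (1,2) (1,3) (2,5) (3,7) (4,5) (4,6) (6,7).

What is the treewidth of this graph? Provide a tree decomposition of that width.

Every bag has size at most 3, so the width is 3 − 1 = 2 and tw(G) ≤ 2. For the lower bound, G contains the cycle 5–2–1–3–7–6–4–5, so G is not a forest; only forests have treewidth ≤ 1, hence tw(G) ≥ 2. The upper and lower bounds meet at 2, so that is the treewidth.

Treewidth 2.
One optimal decomposition is:
Bags: B1 = {1, 2, 5}  B2 = {1, 3, 5}  B3 = {3, 5, 7}  B4 = {5, 6, 7}  B5 = {4, 5, 6}
Tree: B1–B2, B2–B3, B3–B4, B4–B5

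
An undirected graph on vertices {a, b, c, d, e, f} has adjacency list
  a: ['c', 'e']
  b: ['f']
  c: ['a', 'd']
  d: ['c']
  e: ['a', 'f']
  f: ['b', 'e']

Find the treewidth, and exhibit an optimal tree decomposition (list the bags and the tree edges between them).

The largest bag has 2 vertices, giving width 1; this decomposition certifies tw(G) ≤ 1. Since G has at least one edge (e.g. b–f), it is not an edgeless graph, so tw(G) ≥ 1. Hence tw(G) = 1 exactly.

Treewidth 1.
One such decomposition:
Bags: B1 = {b, f}  B2 = {e, f}  B3 = {a, e}  B4 = {a, c}  B5 = {c, d}
Tree: B1–B2, B2–B3, B3–B4, B4–B5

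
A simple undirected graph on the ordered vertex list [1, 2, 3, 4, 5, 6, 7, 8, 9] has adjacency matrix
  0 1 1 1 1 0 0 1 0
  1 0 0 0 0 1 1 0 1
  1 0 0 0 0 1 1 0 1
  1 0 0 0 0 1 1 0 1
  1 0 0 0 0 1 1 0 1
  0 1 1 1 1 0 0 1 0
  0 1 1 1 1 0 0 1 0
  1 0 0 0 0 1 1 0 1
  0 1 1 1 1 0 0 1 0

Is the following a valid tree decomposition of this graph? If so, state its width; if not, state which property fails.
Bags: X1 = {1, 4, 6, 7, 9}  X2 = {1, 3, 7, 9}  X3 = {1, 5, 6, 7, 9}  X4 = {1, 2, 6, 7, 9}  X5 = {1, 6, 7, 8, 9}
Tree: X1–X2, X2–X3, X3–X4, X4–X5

A tree decomposition must satisfy three properties: every vertex lies in some bag; for every edge, both endpoints lie together in some bag; and for every vertex, the bags containing it form a connected subtree. Here edge (6,3) lies in no bag, so the decomposition is invalid.

No — edge (6,3) lies in no bag.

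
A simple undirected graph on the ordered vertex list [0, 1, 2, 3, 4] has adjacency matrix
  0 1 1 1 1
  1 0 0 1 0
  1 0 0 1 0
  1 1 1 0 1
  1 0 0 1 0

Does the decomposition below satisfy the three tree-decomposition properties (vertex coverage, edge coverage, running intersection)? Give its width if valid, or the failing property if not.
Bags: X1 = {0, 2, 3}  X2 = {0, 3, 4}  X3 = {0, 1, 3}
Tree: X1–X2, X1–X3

Checking the three conditions: (i) the bags cover all of {0, 1, 2, 3, 4}; (ii) for each edge, some bag contains both endpoints; (iii) the bags containing any fixed vertex form a subtree. All hold, so the decomposition is valid with width 3 − 1 = 2.

Yes; width 2.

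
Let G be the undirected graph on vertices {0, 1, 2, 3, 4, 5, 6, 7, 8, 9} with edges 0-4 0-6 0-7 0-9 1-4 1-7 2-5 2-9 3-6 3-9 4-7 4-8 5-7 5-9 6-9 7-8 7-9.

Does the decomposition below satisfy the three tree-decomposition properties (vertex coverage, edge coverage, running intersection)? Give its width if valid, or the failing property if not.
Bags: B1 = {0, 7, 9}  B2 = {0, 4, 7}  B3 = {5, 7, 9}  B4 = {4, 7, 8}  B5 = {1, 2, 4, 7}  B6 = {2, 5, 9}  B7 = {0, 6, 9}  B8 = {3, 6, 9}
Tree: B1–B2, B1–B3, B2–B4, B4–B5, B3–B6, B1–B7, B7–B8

A tree decomposition must satisfy three properties: every vertex lies in some bag; for every edge, both endpoints lie together in some bag; and for every vertex, the bags containing it form a connected subtree. Here bags containing vertex 2 are not connected in the tree, so the decomposition is invalid.

No — bags containing vertex 2 are not connected in the tree.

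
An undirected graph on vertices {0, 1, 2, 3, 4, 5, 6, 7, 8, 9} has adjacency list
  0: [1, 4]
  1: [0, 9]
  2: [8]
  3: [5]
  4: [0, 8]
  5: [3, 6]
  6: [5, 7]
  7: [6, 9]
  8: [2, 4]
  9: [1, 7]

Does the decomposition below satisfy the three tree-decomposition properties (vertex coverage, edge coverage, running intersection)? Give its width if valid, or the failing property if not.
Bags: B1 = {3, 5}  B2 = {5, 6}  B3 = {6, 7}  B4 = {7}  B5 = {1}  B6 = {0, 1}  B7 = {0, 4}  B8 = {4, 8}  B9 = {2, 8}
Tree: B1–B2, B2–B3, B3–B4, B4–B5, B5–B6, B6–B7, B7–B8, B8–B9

No — vertex 9 appears in no bag.

A tree decomposition must satisfy three properties: every vertex lies in some bag; for every edge, both endpoints lie together in some bag; and for every vertex, the bags containing it form a connected subtree. Here vertex 9 appears in no bag, so the decomposition is invalid.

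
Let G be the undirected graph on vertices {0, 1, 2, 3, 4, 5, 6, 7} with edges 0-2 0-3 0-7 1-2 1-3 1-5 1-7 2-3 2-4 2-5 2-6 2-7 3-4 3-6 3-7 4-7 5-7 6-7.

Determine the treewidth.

A width-3 tree decomposition is:
Bags: B1 = {1, 2, 3, 7}  B2 = {1, 2, 5, 7}  B3 = {0, 2, 3, 7}  B4 = {2, 3, 6, 7}  B5 = {2, 3, 4, 7}
Tree: B1–B2, B1–B3, B1–B4, B3–B5
The largest bag has 4 vertices, giving width 3; this decomposition certifies tw(G) ≤ 3. For the lower bound, the 4 vertices {0, 2, 3, 7} are pairwise adjacent, and any tree decomposition puts a clique entirely inside one bag — forcing width ≥ 3. Hence tw(G) = 3 exactly.

3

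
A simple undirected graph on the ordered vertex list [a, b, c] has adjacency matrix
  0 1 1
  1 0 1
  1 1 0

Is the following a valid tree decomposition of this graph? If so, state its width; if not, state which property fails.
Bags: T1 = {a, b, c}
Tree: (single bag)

Checking the three conditions: (i) the bags cover all of {a, b, c}; (ii) for each edge, some bag contains both endpoints; (iii) the bags containing any fixed vertex form a subtree. All hold, so the decomposition is valid with width 3 − 1 = 2.

Yes; width 2.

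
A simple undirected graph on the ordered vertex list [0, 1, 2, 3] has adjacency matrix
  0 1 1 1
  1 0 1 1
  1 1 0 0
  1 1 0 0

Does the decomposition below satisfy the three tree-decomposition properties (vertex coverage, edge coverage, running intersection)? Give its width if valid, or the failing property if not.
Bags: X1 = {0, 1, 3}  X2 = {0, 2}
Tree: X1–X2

No — edge (1,2) lies in no bag.

A tree decomposition must satisfy three properties: every vertex lies in some bag; for every edge, both endpoints lie together in some bag; and for every vertex, the bags containing it form a connected subtree. Here edge (1,2) lies in no bag, so the decomposition is invalid.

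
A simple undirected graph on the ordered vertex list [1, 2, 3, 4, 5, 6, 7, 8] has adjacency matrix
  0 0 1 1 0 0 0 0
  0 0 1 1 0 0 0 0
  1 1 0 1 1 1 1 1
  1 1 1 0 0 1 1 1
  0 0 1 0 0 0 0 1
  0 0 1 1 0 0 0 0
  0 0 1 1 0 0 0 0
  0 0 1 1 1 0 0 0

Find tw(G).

2

A width-2 tree decomposition is:
Bags: B1 = {2, 3, 4}  B2 = {3, 4, 8}  B3 = {3, 4, 6}  B4 = {3, 4, 7}  B5 = {3, 5, 8}  B6 = {1, 3, 4}
Tree: B1–B2, B1–B3, B3–B4, B2–B5, B2–B6
Every bag has size at most 3, so the width is 3 − 1 = 2 and tw(G) ≤ 2. For the lower bound, the 3 vertices {1, 3, 4} are pairwise adjacent, and any tree decomposition puts a clique entirely inside one bag — forcing width ≥ 2. Combining the bounds, tw(G) = 2.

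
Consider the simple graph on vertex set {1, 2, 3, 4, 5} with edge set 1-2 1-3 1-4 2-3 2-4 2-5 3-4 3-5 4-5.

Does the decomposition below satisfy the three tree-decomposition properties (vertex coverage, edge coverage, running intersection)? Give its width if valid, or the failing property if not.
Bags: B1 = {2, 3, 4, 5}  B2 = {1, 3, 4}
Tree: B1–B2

A tree decomposition must satisfy three properties: every vertex lies in some bag; for every edge, both endpoints lie together in some bag; and for every vertex, the bags containing it form a connected subtree. Here edge (2,1) lies in no bag, so the decomposition is invalid.

No — edge (2,1) lies in no bag.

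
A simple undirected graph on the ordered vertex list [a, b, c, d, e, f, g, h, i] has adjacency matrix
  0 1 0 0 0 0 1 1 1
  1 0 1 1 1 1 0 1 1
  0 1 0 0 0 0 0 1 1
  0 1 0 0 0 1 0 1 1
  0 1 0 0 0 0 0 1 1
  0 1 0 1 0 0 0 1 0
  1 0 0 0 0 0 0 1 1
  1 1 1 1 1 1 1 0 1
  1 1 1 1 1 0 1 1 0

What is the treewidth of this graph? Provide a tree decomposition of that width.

Each bag holds 4 vertices, so the decomposition has width 3, which upper-bounds the treewidth. Conversely, {a, g, h, i} is a clique of size 4, and the vertices of any clique must share a bag in every tree decomposition; so some bag has ≥ 4 vertices and tw(G) ≥ 3. Therefore the treewidth is 3.

Treewidth 3.
One such decomposition:
Bags: B1 = {b, d, h, i}  B2 = {b, c, h, i}  B3 = {b, d, f, h}  B4 = {a, b, h, i}  B5 = {b, e, h, i}  B6 = {a, g, h, i}
Tree: B1–B2, B1–B3, B1–B4, B1–B5, B4–B6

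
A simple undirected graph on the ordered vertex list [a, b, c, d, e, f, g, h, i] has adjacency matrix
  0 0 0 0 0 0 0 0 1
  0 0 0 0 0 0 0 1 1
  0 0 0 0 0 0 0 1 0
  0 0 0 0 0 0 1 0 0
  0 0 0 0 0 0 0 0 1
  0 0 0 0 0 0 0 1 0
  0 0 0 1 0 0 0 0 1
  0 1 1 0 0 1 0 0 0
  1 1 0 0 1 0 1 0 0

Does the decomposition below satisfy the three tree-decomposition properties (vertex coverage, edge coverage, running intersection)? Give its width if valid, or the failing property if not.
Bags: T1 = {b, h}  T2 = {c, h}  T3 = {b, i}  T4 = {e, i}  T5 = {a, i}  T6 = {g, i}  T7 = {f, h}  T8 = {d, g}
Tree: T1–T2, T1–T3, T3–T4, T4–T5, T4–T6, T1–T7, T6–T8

Yes; width 1.

Vertex coverage: the bags together contain {a, b, c, d, e, f, g, h, i}, the full vertex set. Edge coverage: each edge of G has both endpoints in at least one bag. Running intersection: for every vertex, the bags containing it form a connected subtree. All three properties hold, so this is a valid tree decomposition of width max|bag| − 1 = 1, and hence tw(G) ≤ 1.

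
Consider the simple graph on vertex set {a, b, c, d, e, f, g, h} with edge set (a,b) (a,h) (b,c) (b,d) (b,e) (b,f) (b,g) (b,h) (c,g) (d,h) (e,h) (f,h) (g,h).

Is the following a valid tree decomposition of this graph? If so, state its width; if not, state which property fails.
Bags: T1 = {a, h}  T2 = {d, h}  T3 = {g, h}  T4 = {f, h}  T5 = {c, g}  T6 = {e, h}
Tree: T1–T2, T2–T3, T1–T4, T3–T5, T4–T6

A tree decomposition must satisfy three properties: every vertex lies in some bag; for every edge, both endpoints lie together in some bag; and for every vertex, the bags containing it form a connected subtree. Here vertex b appears in no bag, so the decomposition is invalid.

No — vertex b appears in no bag.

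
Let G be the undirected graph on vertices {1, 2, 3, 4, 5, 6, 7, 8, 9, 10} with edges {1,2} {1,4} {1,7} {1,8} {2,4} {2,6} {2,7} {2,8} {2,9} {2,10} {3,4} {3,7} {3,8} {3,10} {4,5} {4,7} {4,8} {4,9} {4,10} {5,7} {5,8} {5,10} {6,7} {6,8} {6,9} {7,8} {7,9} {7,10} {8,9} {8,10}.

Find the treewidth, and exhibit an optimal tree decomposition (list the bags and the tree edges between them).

Treewidth 4.
One such decomposition:
Bags: B1 = {2, 6, 7, 8, 9}  B2 = {2, 4, 7, 8, 9}  B3 = {2, 4, 7, 8, 10}  B4 = {1, 2, 4, 7, 8}  B5 = {3, 4, 7, 8, 10}  B6 = {4, 5, 7, 8, 10}
Tree: B1–B2, B2–B3, B3–B4, B3–B5, B3–B6

The largest bag has 5 vertices, giving width 4; this decomposition certifies tw(G) ≤ 4. Conversely, {1, 2, 4, 7, 8} is a clique of size 5, and the vertices of any clique must share a bag in every tree decomposition; so some bag has ≥ 5 vertices and tw(G) ≥ 4. Hence tw(G) = 4 exactly.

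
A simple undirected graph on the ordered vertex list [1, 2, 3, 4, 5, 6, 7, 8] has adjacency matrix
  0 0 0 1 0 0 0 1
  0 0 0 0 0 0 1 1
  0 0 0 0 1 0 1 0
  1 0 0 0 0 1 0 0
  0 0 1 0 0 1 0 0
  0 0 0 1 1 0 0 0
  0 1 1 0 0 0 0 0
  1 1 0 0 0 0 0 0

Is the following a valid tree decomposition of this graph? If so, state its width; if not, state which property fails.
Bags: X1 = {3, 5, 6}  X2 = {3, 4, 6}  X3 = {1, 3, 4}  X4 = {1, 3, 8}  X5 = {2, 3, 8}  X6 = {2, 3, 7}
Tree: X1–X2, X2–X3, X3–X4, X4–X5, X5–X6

Yes; width 2.

Checking the three conditions: (i) the bags cover all of {1, 2, 3, 4, 5, 6, 7, 8}; (ii) for each edge, some bag contains both endpoints; (iii) the bags containing any fixed vertex form a subtree. All hold, so the decomposition is valid with width 3 − 1 = 2.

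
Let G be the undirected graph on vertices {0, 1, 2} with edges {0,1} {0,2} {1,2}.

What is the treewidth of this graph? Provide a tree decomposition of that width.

A single bag containing all 3 vertices is trivially a valid decomposition of width 2. Conversely, {0, 1, 2} is a clique of size 3, and the vertices of any clique must share a bag in every tree decomposition; so some bag has ≥ 3 vertices and tw(G) ≥ 2. The upper and lower bounds meet at 2, so that is the treewidth.

Treewidth 2.
One optimal decomposition is:
Bags: B1 = {0, 1, 2}
Tree: (single bag)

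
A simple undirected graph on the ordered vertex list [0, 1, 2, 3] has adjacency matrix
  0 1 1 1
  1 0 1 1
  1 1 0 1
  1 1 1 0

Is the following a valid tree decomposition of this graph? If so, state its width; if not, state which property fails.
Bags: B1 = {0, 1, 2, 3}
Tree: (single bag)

Yes; width 3.

Every vertex of G appears in some bag (union = {0, 1, 2, 3}); every edge is covered by a bag; and for each vertex v the set of bags containing v is connected in the bag tree. The decomposition is therefore valid. The largest bag has 4 vertices, so the width is 3.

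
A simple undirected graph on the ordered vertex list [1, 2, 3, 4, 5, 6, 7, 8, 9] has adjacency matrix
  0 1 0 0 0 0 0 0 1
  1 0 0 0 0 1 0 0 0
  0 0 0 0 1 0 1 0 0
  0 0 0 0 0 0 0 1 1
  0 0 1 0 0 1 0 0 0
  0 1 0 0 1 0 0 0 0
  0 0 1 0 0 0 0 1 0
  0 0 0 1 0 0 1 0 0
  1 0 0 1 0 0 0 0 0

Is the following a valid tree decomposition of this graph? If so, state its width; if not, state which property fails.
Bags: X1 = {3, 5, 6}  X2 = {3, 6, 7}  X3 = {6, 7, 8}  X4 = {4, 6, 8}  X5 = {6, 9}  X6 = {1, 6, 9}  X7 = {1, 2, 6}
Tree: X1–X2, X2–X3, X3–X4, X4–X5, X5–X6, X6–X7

A tree decomposition must satisfy three properties: every vertex lies in some bag; for every edge, both endpoints lie together in some bag; and for every vertex, the bags containing it form a connected subtree. Here edge (4,9) lies in no bag, so the decomposition is invalid.

No — edge (4,9) lies in no bag.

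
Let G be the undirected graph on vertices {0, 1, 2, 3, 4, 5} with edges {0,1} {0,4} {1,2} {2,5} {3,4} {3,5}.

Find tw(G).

2

A width-2 tree decomposition is:
Bags: B1 = {0, 1, 4}  B2 = {1, 2, 4}  B3 = {2, 4, 5}  B4 = {3, 4, 5}
Tree: B1–B2, B2–B3, B3–B4
The largest bag has 3 vertices, giving width 2; this decomposition certifies tw(G) ≤ 2. For the lower bound, G contains the cycle 4–0–1–2–5–3–4, so G is not a forest; only forests have treewidth ≤ 1, hence tw(G) ≥ 2. The upper and lower bounds meet at 2, so that is the treewidth.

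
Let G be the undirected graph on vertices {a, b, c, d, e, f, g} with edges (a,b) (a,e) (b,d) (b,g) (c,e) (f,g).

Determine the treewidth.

1

A width-1 tree decomposition is:
Bags: B1 = {c, e}  B2 = {a, e}  B3 = {a, b}  B4 = {b, d}  B5 = {b, g}  B6 = {f, g}
Tree: B1–B2, B2–B3, B3–B4, B3–B5, B5–B6
Each bag holds 2 vertices, so the decomposition has width 1, which upper-bounds the treewidth. Since G has at least one edge (e.g. c–e), it is not an edgeless graph, so tw(G) ≥ 1. Combining the bounds, tw(G) = 1.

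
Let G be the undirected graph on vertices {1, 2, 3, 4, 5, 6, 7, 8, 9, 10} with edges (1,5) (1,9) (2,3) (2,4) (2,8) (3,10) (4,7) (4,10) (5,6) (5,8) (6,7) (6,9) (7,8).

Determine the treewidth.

2

A width-2 tree decomposition is:
Bags: B1 = {1, 6, 9}  B2 = {1, 5, 6}  B3 = {5, 6, 7}  B4 = {5, 7, 8}  B5 = {4, 7, 8}  B6 = {2, 4, 8}  B7 = {2, 4, 10}  B8 = {2, 3, 10}
Tree: B1–B2, B2–B3, B3–B4, B4–B5, B5–B6, B6–B7, B7–B8
Each bag holds 3 vertices, so the decomposition has width 2, which upper-bounds the treewidth. Since 9–1–5–6–9 is a cycle in G, G is not acyclic. Forests are exactly the graphs of treewidth ≤ 1, so tw(G) ≥ 2. Combining the bounds, tw(G) = 2.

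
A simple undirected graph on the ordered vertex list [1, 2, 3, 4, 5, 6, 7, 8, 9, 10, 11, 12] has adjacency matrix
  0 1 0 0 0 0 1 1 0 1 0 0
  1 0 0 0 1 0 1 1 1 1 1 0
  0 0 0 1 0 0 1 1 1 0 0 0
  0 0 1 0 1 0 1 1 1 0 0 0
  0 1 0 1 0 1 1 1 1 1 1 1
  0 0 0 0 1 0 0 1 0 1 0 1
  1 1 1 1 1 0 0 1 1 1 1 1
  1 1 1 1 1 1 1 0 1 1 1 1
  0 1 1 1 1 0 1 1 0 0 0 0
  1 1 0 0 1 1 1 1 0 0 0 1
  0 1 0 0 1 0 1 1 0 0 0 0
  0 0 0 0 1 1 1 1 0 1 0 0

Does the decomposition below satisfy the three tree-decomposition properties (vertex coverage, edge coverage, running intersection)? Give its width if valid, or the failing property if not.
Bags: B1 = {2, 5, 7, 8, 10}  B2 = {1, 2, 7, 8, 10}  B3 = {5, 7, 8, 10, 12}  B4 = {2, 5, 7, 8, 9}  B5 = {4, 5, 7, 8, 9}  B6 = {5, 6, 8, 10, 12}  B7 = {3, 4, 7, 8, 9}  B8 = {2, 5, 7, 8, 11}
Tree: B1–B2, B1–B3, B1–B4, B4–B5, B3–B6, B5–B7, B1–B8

Every vertex of G appears in some bag (union = {1, 2, 3, 4, 5, 6, 7, 8, 9, 10, 11, 12}); every edge is covered by a bag; and for each vertex v the set of bags containing v is connected in the bag tree. The decomposition is therefore valid. The largest bag has 5 vertices, so the width is 4.

Yes; width 4.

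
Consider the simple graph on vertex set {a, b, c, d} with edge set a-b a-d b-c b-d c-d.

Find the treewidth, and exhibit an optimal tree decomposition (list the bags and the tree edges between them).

Every bag has size at most 3, so the width is 3 − 1 = 2 and tw(G) ≤ 2. Conversely, {b, c, d} is a clique of size 3, and the vertices of any clique must share a bag in every tree decomposition; so some bag has ≥ 3 vertices and tw(G) ≥ 2. Hence tw(G) = 2 exactly.

Treewidth 2.
Bags: B1 = {a, b, d}  B2 = {b, c, d}
Tree: B1–B2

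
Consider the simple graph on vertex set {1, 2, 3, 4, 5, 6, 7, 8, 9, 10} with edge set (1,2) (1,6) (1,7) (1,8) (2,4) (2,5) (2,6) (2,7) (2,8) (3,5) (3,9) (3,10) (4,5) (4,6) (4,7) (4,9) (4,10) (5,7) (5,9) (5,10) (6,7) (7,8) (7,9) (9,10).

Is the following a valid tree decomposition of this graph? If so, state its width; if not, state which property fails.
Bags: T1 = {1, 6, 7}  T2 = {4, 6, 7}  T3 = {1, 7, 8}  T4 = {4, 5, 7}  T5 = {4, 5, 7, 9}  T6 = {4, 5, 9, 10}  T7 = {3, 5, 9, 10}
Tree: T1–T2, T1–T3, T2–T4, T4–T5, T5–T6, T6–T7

No — vertex 2 appears in no bag.

A tree decomposition must satisfy three properties: every vertex lies in some bag; for every edge, both endpoints lie together in some bag; and for every vertex, the bags containing it form a connected subtree. Here vertex 2 appears in no bag, so the decomposition is invalid.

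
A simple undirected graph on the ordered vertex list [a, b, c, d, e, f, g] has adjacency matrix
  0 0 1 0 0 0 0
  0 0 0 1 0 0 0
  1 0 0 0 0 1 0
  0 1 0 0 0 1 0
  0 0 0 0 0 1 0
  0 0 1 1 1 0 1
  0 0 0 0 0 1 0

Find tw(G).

A width-1 tree decomposition is:
Bags: B1 = {f, g}  B2 = {d, f}  B3 = {c, f}  B4 = {b, d}  B5 = {e, f}  B6 = {a, c}
Tree: B1–B2, B2–B3, B2–B4, B1–B5, B3–B6
Every bag has size at most 2, so the width is 2 − 1 = 1 and tw(G) ≤ 1. G has an edge, so its treewidth is at least 1. Therefore the treewidth is 1.

1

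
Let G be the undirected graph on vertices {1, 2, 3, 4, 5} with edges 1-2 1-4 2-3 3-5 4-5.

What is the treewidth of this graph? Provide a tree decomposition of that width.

Treewidth 2.
Bags: B1 = {1, 2, 4}  B2 = {2, 3, 4}  B3 = {3, 4, 5}
Tree: B1–B2, B2–B3

Every bag has size at most 3, so the width is 3 − 1 = 2 and tw(G) ≤ 2. Since 4–1–2–3–5–4 is a cycle in G, G is not acyclic. Forests are exactly the graphs of treewidth ≤ 1, so tw(G) ≥ 2. Combining the bounds, tw(G) = 2.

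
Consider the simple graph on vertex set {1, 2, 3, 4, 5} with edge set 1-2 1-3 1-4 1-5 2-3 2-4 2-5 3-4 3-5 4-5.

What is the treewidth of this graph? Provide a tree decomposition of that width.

Treewidth 4.
One optimal decomposition is:
Bags: B1 = {1, 2, 3, 4, 5}
Tree: (single bag)

A single bag containing all 5 vertices is trivially a valid decomposition of width 4. On the other hand G contains the 5-clique {1, 2, 3, 4, 5}. A clique must lie in a single bag of any decomposition, so no decomposition can have width below 4. Therefore the treewidth is 4.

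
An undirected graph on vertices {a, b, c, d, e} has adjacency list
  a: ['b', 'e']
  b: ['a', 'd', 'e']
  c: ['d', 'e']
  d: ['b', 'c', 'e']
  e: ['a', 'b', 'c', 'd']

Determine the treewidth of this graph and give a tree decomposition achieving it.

Every bag has size at most 3, so the width is 3 − 1 = 2 and tw(G) ≤ 2. For the lower bound, the 3 vertices {c, d, e} are pairwise adjacent, and any tree decomposition puts a clique entirely inside one bag — forcing width ≥ 2. Therefore the treewidth is 2.

Treewidth 2.
One such decomposition:
Bags: B1 = {b, d, e}  B2 = {c, d, e}  B3 = {a, b, e}
Tree: B1–B2, B1–B3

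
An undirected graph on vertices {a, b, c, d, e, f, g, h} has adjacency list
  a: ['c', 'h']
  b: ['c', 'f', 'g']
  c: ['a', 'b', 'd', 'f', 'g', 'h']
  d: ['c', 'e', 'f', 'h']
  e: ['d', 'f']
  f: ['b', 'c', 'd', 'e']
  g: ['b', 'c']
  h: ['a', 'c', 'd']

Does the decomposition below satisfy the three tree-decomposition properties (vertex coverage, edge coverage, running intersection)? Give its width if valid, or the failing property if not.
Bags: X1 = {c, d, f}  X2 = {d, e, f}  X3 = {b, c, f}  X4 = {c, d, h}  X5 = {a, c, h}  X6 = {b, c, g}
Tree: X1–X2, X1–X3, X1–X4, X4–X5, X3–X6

Checking the three conditions: (i) the bags cover all of {a, b, c, d, e, f, g, h}; (ii) for each edge, some bag contains both endpoints; (iii) the bags containing any fixed vertex form a subtree. All hold, so the decomposition is valid with width 3 − 1 = 2.

Yes; width 2.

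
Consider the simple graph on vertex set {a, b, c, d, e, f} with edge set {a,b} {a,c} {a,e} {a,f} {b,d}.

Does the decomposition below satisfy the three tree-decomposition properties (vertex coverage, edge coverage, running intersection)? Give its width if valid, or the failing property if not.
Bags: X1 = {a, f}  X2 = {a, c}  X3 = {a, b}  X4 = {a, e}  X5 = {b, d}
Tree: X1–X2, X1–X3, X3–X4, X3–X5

Checking the three conditions: (i) the bags cover all of {a, b, c, d, e, f}; (ii) for each edge, some bag contains both endpoints; (iii) the bags containing any fixed vertex form a subtree. All hold, so the decomposition is valid with width 2 − 1 = 1.

Yes; width 1.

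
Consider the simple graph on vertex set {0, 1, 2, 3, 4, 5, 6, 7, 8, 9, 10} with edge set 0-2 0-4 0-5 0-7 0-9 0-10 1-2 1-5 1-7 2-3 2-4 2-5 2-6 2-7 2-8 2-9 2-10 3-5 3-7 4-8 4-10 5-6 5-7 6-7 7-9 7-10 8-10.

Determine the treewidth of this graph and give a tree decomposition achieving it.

The largest bag has 4 vertices, giving width 3; this decomposition certifies tw(G) ≤ 3. For the lower bound, the 4 vertices {2, 4, 8, 10} are pairwise adjacent, and any tree decomposition puts a clique entirely inside one bag — forcing width ≥ 3. The upper and lower bounds meet at 3, so that is the treewidth.

Treewidth 3.
One optimal decomposition is:
Bags: B1 = {0, 2, 5, 7}  B2 = {0, 2, 7, 10}  B3 = {1, 2, 5, 7}  B4 = {2, 3, 5, 7}  B5 = {0, 2, 4, 10}  B6 = {2, 5, 6, 7}  B7 = {2, 4, 8, 10}  B8 = {0, 2, 7, 9}
Tree: B1–B2, B1–B3, B1–B4, B2–B5, B1–B6, B5–B7, B2–B8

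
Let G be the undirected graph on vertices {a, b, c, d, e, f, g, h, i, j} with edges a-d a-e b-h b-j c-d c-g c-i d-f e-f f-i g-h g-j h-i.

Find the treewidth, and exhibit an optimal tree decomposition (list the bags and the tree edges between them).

Treewidth 2.
One optimal decomposition is:
Bags: B1 = {a, d, e}  B2 = {d, e, f}  B3 = {c, d, f}  B4 = {c, f, i}  B5 = {c, g, i}  B6 = {g, h, i}  B7 = {g, h, j}  B8 = {b, h, j}
Tree: B1–B2, B2–B3, B3–B4, B4–B5, B5–B6, B6–B7, B7–B8

Every bag has size at most 3, so the width is 3 − 1 = 2 and tw(G) ≤ 2. For the lower bound, G contains the cycle a–e–f–d–a, so G is not a forest; only forests have treewidth ≤ 1, hence tw(G) ≥ 2. Combining the bounds, tw(G) = 2.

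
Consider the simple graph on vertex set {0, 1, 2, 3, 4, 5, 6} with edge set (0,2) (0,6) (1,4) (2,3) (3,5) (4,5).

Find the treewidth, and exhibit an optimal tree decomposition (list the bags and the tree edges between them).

Treewidth 1.
Bags: B1 = {1, 4}  B2 = {4, 5}  B3 = {3, 5}  B4 = {2, 3}  B5 = {0, 2}  B6 = {0, 6}
Tree: B1–B2, B2–B3, B3–B4, B4–B5, B5–B6

Every bag has size at most 2, so the width is 2 − 1 = 1 and tw(G) ≤ 1. Since G has at least one edge (e.g. 1–4), it is not an edgeless graph, so tw(G) ≥ 1. Hence tw(G) = 1 exactly.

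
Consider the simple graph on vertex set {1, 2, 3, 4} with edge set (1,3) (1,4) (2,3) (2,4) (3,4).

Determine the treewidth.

2

A width-2 tree decomposition is:
Bags: B1 = {1, 3, 4}  B2 = {2, 3, 4}
Tree: B1–B2
The largest bag has 3 vertices, giving width 2; this decomposition certifies tw(G) ≤ 2. Conversely, {1, 3, 4} is a clique of size 3, and the vertices of any clique must share a bag in every tree decomposition; so some bag has ≥ 3 vertices and tw(G) ≥ 2. The upper and lower bounds meet at 2, so that is the treewidth.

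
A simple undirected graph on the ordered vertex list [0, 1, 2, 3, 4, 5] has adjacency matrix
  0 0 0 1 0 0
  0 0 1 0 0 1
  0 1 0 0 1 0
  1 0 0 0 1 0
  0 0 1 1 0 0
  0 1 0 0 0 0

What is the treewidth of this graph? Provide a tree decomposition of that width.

Treewidth 1.
One optimal decomposition is:
Bags: B1 = {1, 5}  B2 = {1, 2}  B3 = {2, 4}  B4 = {3, 4}  B5 = {0, 3}
Tree: B1–B2, B2–B3, B3–B4, B4–B5

The largest bag has 2 vertices, giving width 1; this decomposition certifies tw(G) ≤ 1. G has an edge, so its treewidth is at least 1. Hence tw(G) = 1 exactly.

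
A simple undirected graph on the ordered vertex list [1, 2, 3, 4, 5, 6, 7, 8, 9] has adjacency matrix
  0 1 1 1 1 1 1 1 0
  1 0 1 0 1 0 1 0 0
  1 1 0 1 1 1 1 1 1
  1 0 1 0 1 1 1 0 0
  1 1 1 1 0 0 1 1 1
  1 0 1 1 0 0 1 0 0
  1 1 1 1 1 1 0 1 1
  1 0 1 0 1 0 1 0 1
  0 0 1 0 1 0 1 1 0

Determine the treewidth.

4

A width-4 tree decomposition is:
Bags: B1 = {1, 3, 4, 5, 7}  B2 = {1, 3, 5, 7, 8}  B3 = {1, 2, 3, 5, 7}  B4 = {3, 5, 7, 8, 9}  B5 = {1, 3, 4, 6, 7}
Tree: B1–B2, B2–B3, B2–B4, B1–B5
Every bag has size at most 5, so the width is 5 − 1 = 4 and tw(G) ≤ 4. For the lower bound, the 5 vertices {1, 3, 5, 7, 8} are pairwise adjacent, and any tree decomposition puts a clique entirely inside one bag — forcing width ≥ 4. Combining the bounds, tw(G) = 4.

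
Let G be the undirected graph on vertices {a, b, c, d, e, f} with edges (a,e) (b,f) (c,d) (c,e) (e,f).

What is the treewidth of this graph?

A width-1 tree decomposition is:
Bags: B1 = {e, f}  B2 = {c, e}  B3 = {c, d}  B4 = {b, f}  B5 = {a, e}
Tree: B1–B2, B2–B3, B1–B4, B1–B5
Every bag has size at most 2, so the width is 2 − 1 = 1 and tw(G) ≤ 1. G has an edge, so its treewidth is at least 1. Therefore the treewidth is 1.

1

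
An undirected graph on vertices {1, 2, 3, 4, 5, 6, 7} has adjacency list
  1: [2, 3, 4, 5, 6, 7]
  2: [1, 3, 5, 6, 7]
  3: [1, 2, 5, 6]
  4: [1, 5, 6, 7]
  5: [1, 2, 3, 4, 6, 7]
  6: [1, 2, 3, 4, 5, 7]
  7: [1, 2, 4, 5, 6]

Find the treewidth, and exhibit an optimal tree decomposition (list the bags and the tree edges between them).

The largest bag has 5 vertices, giving width 4; this decomposition certifies tw(G) ≤ 4. Conversely, {1, 2, 3, 5, 6} is a clique of size 5, and the vertices of any clique must share a bag in every tree decomposition; so some bag has ≥ 5 vertices and tw(G) ≥ 4. Hence tw(G) = 4 exactly.

Treewidth 4.
Bags: B1 = {1, 2, 5, 6, 7}  B2 = {1, 2, 3, 5, 6}  B3 = {1, 4, 5, 6, 7}
Tree: B1–B2, B1–B3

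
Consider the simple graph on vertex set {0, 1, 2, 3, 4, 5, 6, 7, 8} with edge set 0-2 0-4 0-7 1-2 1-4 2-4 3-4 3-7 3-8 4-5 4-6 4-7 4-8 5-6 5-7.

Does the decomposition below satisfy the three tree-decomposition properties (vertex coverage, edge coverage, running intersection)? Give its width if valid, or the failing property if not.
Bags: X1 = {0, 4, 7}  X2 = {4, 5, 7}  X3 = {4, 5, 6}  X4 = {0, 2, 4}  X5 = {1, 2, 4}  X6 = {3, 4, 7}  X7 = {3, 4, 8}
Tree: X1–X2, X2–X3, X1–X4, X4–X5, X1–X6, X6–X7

Every vertex of G appears in some bag (union = {0, 1, 2, 3, 4, 5, 6, 7, 8}); every edge is covered by a bag; and for each vertex v the set of bags containing v is connected in the bag tree. The decomposition is therefore valid. The largest bag has 3 vertices, so the width is 2.

Yes; width 2.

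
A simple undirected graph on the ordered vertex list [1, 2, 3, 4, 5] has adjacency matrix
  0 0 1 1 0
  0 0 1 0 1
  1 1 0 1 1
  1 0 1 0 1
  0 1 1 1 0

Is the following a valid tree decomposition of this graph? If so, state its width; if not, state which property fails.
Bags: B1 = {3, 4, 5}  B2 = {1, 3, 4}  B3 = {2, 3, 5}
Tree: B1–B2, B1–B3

Checking the three conditions: (i) the bags cover all of {1, 2, 3, 4, 5}; (ii) for each edge, some bag contains both endpoints; (iii) the bags containing any fixed vertex form a subtree. All hold, so the decomposition is valid with width 3 − 1 = 2.

Yes; width 2.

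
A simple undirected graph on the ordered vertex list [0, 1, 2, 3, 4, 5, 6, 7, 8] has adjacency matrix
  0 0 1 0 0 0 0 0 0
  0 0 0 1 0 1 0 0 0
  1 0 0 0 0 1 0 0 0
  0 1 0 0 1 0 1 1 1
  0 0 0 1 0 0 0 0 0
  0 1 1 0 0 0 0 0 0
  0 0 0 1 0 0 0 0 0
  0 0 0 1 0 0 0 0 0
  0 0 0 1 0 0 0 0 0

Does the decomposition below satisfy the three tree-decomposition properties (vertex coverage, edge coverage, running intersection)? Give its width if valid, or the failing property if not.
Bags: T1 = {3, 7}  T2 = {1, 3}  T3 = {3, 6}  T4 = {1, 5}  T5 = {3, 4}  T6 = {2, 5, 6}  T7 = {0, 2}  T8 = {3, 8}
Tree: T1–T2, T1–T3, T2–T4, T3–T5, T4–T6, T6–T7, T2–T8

No — bags containing vertex 6 are not connected in the tree.

A tree decomposition must satisfy three properties: every vertex lies in some bag; for every edge, both endpoints lie together in some bag; and for every vertex, the bags containing it form a connected subtree. Here bags containing vertex 6 are not connected in the tree, so the decomposition is invalid.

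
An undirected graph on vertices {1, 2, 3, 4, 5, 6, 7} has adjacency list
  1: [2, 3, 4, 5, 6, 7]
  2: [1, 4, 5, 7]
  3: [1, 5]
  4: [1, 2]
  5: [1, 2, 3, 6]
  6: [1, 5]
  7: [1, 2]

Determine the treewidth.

2

A width-2 tree decomposition is:
Bags: B1 = {1, 2, 4}  B2 = {1, 2, 7}  B3 = {1, 2, 5}  B4 = {1, 3, 5}  B5 = {1, 5, 6}
Tree: B1–B2, B1–B3, B3–B4, B3–B5
Each bag holds 3 vertices, so the decomposition has width 2, which upper-bounds the treewidth. Conversely, {1, 2, 4} is a clique of size 3, and the vertices of any clique must share a bag in every tree decomposition; so some bag has ≥ 3 vertices and tw(G) ≥ 2. Combining the bounds, tw(G) = 2.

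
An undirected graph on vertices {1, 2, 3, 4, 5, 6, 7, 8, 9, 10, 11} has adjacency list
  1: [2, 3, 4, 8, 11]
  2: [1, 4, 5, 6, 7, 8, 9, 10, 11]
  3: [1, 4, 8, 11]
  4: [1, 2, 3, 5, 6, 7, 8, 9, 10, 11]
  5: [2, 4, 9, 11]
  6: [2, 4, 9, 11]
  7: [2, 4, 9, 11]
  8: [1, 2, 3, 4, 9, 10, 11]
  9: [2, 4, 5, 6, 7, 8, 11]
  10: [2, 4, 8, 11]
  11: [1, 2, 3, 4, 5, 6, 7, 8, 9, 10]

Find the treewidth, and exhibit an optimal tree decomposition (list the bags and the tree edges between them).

The largest bag has 5 vertices, giving width 4; this decomposition certifies tw(G) ≤ 4. Conversely, {1, 2, 4, 8, 11} is a clique of size 5, and the vertices of any clique must share a bag in every tree decomposition; so some bag has ≥ 5 vertices and tw(G) ≥ 4. Hence tw(G) = 4 exactly.

Treewidth 4.
One such decomposition:
Bags: B1 = {2, 4, 8, 10, 11}  B2 = {2, 4, 8, 9, 11}  B3 = {2, 4, 6, 9, 11}  B4 = {2, 4, 5, 9, 11}  B5 = {2, 4, 7, 9, 11}  B6 = {1, 2, 4, 8, 11}  B7 = {1, 3, 4, 8, 11}
Tree: B1–B2, B2–B3, B2–B4, B3–B5, B1–B6, B6–B7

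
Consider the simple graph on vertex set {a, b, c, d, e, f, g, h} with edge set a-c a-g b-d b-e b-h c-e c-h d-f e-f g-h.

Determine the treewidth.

A width-2 tree decomposition is:
Bags: B1 = {d, e, f}  B2 = {b, d, e}  B3 = {b, c, e}  B4 = {b, c, h}  B5 = {a, c, h}  B6 = {a, g, h}
Tree: B1–B2, B2–B3, B3–B4, B4–B5, B5–B6
Every bag has size at most 3, so the width is 3 − 1 = 2 and tw(G) ≤ 2. For the lower bound, G contains the cycle f–d–b–e–f, so G is not a forest; only forests have treewidth ≤ 1, hence tw(G) ≥ 2. The upper and lower bounds meet at 2, so that is the treewidth.

2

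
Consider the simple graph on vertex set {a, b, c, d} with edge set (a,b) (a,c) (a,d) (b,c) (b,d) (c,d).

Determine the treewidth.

A width-3 tree decomposition is:
Bags: B1 = {a, b, c, d}
Tree: (single bag)
A single bag containing all 4 vertices is trivially a valid decomposition of width 3. On the other hand G contains the 4-clique {a, b, c, d}. A clique must lie in a single bag of any decomposition, so no decomposition can have width below 3. The upper and lower bounds meet at 3, so that is the treewidth.

3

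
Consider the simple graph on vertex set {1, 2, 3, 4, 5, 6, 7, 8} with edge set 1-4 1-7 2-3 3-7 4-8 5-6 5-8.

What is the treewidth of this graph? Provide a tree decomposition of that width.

Each bag holds 2 vertices, so the decomposition has width 1, which upper-bounds the treewidth. Since G has at least one edge (e.g. 2–3), it is not an edgeless graph, so tw(G) ≥ 1. Hence tw(G) = 1 exactly.

Treewidth 1.
One optimal decomposition is:
Bags: B1 = {2, 3}  B2 = {3, 7}  B3 = {1, 7}  B4 = {1, 4}  B5 = {4, 8}  B6 = {5, 8}  B7 = {5, 6}
Tree: B1–B2, B2–B3, B3–B4, B4–B5, B5–B6, B6–B7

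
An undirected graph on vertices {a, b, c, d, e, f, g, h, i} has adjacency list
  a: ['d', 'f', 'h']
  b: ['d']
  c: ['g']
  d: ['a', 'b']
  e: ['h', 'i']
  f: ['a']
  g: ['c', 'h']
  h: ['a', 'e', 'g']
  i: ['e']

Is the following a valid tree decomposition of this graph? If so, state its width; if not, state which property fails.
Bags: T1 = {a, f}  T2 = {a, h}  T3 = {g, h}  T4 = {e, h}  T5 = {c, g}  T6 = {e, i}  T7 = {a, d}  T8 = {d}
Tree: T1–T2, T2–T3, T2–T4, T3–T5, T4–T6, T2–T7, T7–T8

A tree decomposition must satisfy three properties: every vertex lies in some bag; for every edge, both endpoints lie together in some bag; and for every vertex, the bags containing it form a connected subtree. Here vertex b appears in no bag, so the decomposition is invalid.

No — vertex b appears in no bag.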